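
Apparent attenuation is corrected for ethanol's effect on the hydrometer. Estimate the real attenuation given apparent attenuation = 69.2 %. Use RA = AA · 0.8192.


RA = 69.2 · 0.8192

56.6886 %


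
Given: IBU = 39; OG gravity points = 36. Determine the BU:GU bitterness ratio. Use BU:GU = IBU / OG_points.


BU:GU = 39 / 36

1.0833


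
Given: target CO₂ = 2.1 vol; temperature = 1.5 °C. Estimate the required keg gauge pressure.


psi = vols/(0.01821 + 0.09011·e^(−0.04·T)) − 14.695
psi = 2.1/(0.01821 + 0.09011·e^(−0.04·1.5)) − 14.695

5.6790 psi


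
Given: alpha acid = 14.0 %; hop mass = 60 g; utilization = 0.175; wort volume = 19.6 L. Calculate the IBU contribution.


IBU = (α/100)·mass·U·1000 / V
IBU = (14.0/100)·60·0.175·1000 / 19.6

75.0000 IBU


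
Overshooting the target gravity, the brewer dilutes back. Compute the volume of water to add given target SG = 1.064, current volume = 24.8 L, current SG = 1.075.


V_water = V·((SG_curr − 1)/(SG_target − 1) − 1)
V_water = 24.8·((1.075 − 1)/(1.064 − 1) − 1)

4.2625 L


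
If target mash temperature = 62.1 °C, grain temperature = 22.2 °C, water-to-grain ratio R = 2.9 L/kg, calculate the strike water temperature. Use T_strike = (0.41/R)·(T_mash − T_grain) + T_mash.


T_strike = (0.41/2.9)·(62.1 − 22.2) + 62.1

67.7410 °C


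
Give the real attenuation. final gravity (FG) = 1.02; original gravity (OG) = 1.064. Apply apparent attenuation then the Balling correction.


AA = (OG−FG)/(OG−1)·100;  RA = AA·0.8192
AA = (1.064 − 1.02)/(1.064 − 1)·100 = 68.7500
RA = 68.7500·0.8192

56.3200 %


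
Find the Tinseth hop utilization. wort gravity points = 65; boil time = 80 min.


U = 1.65·0.000125^(GP/1000) · (1 − e^(−0.04·t))/4.15
bigness = 1.65·0.000125^(65/1000) = 0.9200
boil_factor = (1 − e^(−0.04·80))/4.15 = 0.2311
U = 0.9200 · 0.2311

0.2126


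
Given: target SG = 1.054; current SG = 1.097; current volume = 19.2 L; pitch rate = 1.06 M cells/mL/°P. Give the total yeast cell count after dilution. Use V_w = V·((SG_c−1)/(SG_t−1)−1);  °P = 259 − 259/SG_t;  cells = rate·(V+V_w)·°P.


V_w = 19.2·((1.097−1)/(1.054−1)−1) = 15.2889
V_final = 19.2 + 15.2889 = 34.4889
°P = 259 − 259/1.054 = 13.2694
cells = 1.06·34.4889·13.2694

485.1075 billion cells


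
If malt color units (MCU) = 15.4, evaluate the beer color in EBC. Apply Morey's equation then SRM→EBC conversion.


SRM = 1.4922·MCU^0.6859;  EBC = SRM·1.97
SRM = 1.4922·15.4^0.6859 = 9.7353
EBC = 9.7353·1.97

19.1785 EBC


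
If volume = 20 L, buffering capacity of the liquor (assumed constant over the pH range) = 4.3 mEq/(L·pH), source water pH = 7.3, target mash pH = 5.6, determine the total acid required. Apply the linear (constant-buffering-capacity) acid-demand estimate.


acid = buffering capacity · (pH_source − pH_target) · V
acid = 4.3 · (7.3 − 5.6) · 20

146.2000 mEq


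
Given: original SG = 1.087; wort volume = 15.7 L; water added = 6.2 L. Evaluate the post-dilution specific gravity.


SG_new = 1 + (SG_old − 1)·V_old/(V_old + V_water)
pts = (1.087 − 1)·1000·15.7/(15.7 + 6.2) = 62.3699
SG_new = 1 + 62.3699/1000

1.0624


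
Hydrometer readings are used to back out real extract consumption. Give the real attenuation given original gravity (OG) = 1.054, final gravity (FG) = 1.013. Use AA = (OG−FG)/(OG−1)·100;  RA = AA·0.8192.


AA = (1.054 − 1.013)/(1.054 − 1)·100 = 75.9259
RA = 75.9259·0.8192

62.1985 %


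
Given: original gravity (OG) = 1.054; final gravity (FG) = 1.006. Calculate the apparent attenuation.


AA = (OG − FG)/(OG − 1) · 100
AA = (1.054 − 1.006)/(1.054 − 1) · 100

88.8889 %


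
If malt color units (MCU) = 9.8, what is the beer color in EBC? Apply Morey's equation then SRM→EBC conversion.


SRM = 1.4922·MCU^0.6859;  EBC = SRM·1.97
SRM = 1.4922·9.8^0.6859 = 7.1402
EBC = 7.1402·1.97

14.0661 EBC


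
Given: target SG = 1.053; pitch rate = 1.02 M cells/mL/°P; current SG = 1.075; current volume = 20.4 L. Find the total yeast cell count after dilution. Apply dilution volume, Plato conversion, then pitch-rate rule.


V_w = V·((SG_c−1)/(SG_t−1)−1);  °P = 259 − 259/SG_t;  cells = rate·(V+V_w)·°P
V_w = 20.4·((1.075−1)/(1.053−1)−1) = 8.4679
V_final = 20.4 + 8.4679 = 28.8679
°P = 259 − 259/1.053 = 13.0361
cells = 1.02·28.8679·13.0361

383.8513 billion cells


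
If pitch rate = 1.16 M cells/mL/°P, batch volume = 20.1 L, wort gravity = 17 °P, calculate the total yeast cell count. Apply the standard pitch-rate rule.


cells (billions) = rate · V_L · °P
cells = 1.16 · 20.1 · 17

396.3720 billion cells


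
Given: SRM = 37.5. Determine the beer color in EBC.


EBC = SRM · 1.97
EBC = 37.5 · 1.97

73.8750 EBC


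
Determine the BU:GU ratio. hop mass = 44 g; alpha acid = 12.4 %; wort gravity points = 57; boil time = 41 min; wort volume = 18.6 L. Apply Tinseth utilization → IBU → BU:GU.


U = 1.65·0.000125^(GP/1000)·(1−e^(−0.04t))/4.15;  IBU = (α/100)·m·U·1000/V;  BU:GU = IBU/GP
U = 1.65·0.000125^(57/1000)·(1−e^(−0.04·41))/4.15 = 0.1920
IBU = (12.4/100)·44·0.1920·1000/18.6 = 56.3206
BU:GU = 56.3206/57

0.9881


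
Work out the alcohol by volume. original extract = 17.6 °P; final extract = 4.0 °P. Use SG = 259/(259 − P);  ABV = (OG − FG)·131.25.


OG = 259/(259 − 17.6) = 1.0729
FG = 259/(259 − 4.0) = 1.0157
ABV = (1.0729 − 1.0157)·131.25

7.5104 % ABV


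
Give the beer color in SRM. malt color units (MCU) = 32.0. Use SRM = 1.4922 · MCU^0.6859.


SRM = 1.4922 · 32.0^0.6859

16.0772 SRM


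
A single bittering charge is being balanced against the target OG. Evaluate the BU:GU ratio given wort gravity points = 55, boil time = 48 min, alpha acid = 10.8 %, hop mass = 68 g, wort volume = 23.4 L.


U = 1.65·0.000125^(GP/1000)·(1−e^(−0.04t))/4.15;  IBU = (α/100)·m·U·1000/V;  BU:GU = IBU/GP
U = 1.65·0.000125^(55/1000)·(1−e^(−0.04·48))/4.15 = 0.2070
IBU = (10.8/100)·68·0.2070·1000/23.4 = 64.9579
BU:GU = 64.9579/55

1.1811


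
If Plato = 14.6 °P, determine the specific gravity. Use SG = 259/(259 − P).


SG = 259/(259 − 14.6)

1.0597


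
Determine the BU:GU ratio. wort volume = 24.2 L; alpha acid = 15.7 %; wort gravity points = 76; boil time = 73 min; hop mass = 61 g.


U = 1.65·0.000125^(GP/1000)·(1−e^(−0.04t))/4.15;  IBU = (α/100)·m·U·1000/V;  BU:GU = IBU/GP
U = 1.65·0.000125^(76/1000)·(1−e^(−0.04·73))/4.15 = 0.1900
IBU = (15.7/100)·61·0.1900·1000/24.2 = 75.1860
BU:GU = 75.1860/76

0.9893


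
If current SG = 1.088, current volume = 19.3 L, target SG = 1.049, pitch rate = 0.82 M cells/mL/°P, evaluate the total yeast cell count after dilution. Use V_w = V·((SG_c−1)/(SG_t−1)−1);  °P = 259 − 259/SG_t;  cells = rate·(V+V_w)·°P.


V_w = 19.3·((1.088−1)/(1.049−1)−1) = 15.3612
V_final = 19.3 + 15.3612 = 34.6612
°P = 259 − 259/1.049 = 12.0982
cells = 0.82·34.6612·12.0982

343.8572 billion cells


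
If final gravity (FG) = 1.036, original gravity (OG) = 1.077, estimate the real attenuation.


AA = (OG−FG)/(OG−1)·100;  RA = AA·0.8192
AA = (1.077 − 1.036)/(1.077 − 1)·100 = 53.2468
RA = 53.2468·0.8192

43.6197 %


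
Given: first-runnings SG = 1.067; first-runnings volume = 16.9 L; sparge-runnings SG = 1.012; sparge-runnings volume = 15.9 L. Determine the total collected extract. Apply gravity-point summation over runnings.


total = Σ (SG_i − 1)·1000·V_i
first = (1.067 − 1)·1000·16.9 = 1132.3000
sparge = (1.012 − 1)·1000·15.9 = 190.8000
total = 1132.3000 + 190.8000

1323.1000 gravity·L


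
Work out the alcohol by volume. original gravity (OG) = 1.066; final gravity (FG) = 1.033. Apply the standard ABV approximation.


ABV = (OG − FG) · 131.25
ABV = (1.066 − 1.033) · 131.25

4.3313 % ABV


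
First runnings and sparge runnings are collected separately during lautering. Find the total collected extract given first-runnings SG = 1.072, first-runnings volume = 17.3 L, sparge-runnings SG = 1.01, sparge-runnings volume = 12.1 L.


total = Σ (SG_i − 1)·1000·V_i
first = (1.072 − 1)·1000·17.3 = 1245.6000
sparge = (1.01 − 1)·1000·12.1 = 121.0000
total = 1245.6000 + 121.0000

1366.6000 gravity·L


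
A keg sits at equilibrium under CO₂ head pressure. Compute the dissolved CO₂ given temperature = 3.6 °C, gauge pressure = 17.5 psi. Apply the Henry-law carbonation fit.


vols = (P + 14.695)·(0.01821 + 0.09011·e^(−0.04·T))
vols = (17.5 + 14.695)·(0.01821 + 0.09011·e^(−0.04·3.6))

3.0983 volumes


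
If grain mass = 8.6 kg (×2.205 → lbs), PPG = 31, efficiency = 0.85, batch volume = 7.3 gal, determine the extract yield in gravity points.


points = lbs × PPG × eff / vol
lbs = 8.6 × 2.205 = 18.9630
points = 18.9630 × 31 × 0.85 / 7.3

68.4486 points


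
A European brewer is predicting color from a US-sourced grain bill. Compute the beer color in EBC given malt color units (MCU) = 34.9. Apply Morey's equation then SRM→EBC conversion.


SRM = 1.4922·MCU^0.6859;  EBC = SRM·1.97
SRM = 1.4922·34.9^0.6859 = 17.0628
EBC = 17.0628·1.97

33.6138 EBC


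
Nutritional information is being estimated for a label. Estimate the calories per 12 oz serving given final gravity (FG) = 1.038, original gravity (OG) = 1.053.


ABW = (OG−FG)·131.25·0.79/FG;  °P = 259 − 259/SG (for OG→OE and FG→AE);  RE = 0.1808·OE + 0.8192·AE;  Cal = (6.9·ABW + 4·(RE−0.1))·FG·3.55
ABW = (1.053 − 1.038)·131.25·0.79/1.038 = 1.4984
OE = 259 − 259/1.053 = 13.0361 °P
AE = 259 − 259/1.038 = 9.4817 °P
RE = 0.1808·13.0361 + 0.8192·9.4817 = 10.1243 °P
Cal = (6.9·1.4984 + 4·(10.1243−0.1))·1.038·3.55

185.8520 kcal


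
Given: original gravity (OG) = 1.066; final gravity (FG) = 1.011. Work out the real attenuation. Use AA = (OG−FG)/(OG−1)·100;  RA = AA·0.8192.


AA = (1.066 − 1.011)/(1.066 − 1)·100 = 83.3333
RA = 83.3333·0.8192

68.2667 %


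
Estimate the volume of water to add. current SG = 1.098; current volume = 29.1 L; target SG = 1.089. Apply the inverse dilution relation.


V_water = V·((SG_curr − 1)/(SG_target − 1) − 1)
V_water = 29.1·((1.098 − 1)/(1.089 − 1) − 1)

2.9427 L


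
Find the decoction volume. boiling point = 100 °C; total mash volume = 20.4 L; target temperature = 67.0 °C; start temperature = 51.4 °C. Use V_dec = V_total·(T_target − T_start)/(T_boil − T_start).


V_dec = 20.4·(67.0 − 51.4)/(100 − 51.4)

6.5481 L


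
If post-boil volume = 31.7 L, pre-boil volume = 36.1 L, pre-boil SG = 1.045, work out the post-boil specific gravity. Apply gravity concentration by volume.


SG_post = 1 + (SG_pre − 1)·V_pre/V_post
pts_pre = (1.045 − 1)·1000 = 45.0000
pts_post = 45.0000·36.1/31.7 = 51.2461
SG_post = 1 + 51.2461/1000

1.0512


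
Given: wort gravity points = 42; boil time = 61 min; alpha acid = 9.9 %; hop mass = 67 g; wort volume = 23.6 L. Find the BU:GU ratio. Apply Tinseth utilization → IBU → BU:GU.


U = 1.65·0.000125^(GP/1000)·(1−e^(−0.04t))/4.15;  IBU = (α/100)·m·U·1000/V;  BU:GU = IBU/GP
U = 1.65·0.000125^(42/1000)·(1−e^(−0.04·61))/4.15 = 0.2488
IBU = (9.9/100)·67·0.2488·1000/23.6 = 69.9356
BU:GU = 69.9356/42

1.6651


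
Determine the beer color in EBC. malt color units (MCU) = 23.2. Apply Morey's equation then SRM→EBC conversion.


SRM = 1.4922·MCU^0.6859;  EBC = SRM·1.97
SRM = 1.4922·23.2^0.6859 = 12.8948
EBC = 12.8948·1.97

25.4028 EBC


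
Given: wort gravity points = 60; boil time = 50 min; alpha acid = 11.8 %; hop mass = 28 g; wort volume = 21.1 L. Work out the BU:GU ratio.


U = 1.65·0.000125^(GP/1000)·(1−e^(−0.04t))/4.15;  IBU = (α/100)·m·U·1000/V;  BU:GU = IBU/GP
U = 1.65·0.000125^(60/1000)·(1−e^(−0.04·50))/4.15 = 0.2005
IBU = (11.8/100)·28·0.2005·1000/21.1 = 31.3947
BU:GU = 31.3947/60

0.5232


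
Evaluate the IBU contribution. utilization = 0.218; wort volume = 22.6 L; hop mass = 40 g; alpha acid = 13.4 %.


IBU = (α/100)·mass·U·1000 / V
IBU = (13.4/100)·40·0.218·1000 / 22.6

51.7027 IBU


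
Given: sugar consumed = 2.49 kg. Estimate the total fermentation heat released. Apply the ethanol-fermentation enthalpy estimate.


Q = m_sugar · 590 kJ/kg
Q = 2.49 · 590

1469.1000 kJ


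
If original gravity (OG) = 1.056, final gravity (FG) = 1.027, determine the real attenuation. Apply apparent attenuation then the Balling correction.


AA = (OG−FG)/(OG−1)·100;  RA = AA·0.8192
AA = (1.056 − 1.027)/(1.056 − 1)·100 = 51.7857
RA = 51.7857·0.8192

42.4229 %


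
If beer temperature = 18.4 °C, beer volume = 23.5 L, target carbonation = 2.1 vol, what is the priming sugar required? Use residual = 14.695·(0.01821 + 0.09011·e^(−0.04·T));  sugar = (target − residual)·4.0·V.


residual = 14.695·(0.01821 + 0.09011·e^(−0.04·18.4)) = 0.9019
sugar = (2.1 − 0.9019)·4.0·23.5

112.6208 g


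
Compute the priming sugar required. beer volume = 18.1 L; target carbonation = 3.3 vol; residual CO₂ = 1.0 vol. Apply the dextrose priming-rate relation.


sugar = (target − residual)·4.0·V
sugar = (3.3 − 1.0)·4.0·18.1

166.5200 g


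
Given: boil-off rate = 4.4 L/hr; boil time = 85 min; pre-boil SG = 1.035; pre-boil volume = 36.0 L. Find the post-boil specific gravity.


V_post = V_pre − rate·(t/60);  SG_post = 1 + (SG_pre−1)·V_pre/V_post
V_post = 36.0 − 4.4·(85/60) = 29.7667
SG_post = 1 + (1.035 − 1)·36.0/29.7667

1.0423


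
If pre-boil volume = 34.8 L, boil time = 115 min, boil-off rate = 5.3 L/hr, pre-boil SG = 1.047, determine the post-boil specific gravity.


V_post = V_pre − rate·(t/60);  SG_post = 1 + (SG_pre−1)·V_pre/V_post
V_post = 34.8 − 5.3·(115/60) = 24.6417
SG_post = 1 + (1.047 − 1)·34.8/24.6417

1.0664


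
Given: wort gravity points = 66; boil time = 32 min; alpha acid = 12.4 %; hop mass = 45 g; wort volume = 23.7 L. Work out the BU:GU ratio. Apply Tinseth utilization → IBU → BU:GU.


U = 1.65·0.000125^(GP/1000)·(1−e^(−0.04t))/4.15;  IBU = (α/100)·m·U·1000/V;  BU:GU = IBU/GP
U = 1.65·0.000125^(66/1000)·(1−e^(−0.04·32))/4.15 = 0.1586
IBU = (12.4/100)·45·0.1586·1000/23.7 = 37.3450
BU:GU = 37.3450/66

0.5658


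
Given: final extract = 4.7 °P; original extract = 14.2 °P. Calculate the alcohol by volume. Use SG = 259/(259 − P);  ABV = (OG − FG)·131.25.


OG = 259/(259 − 14.2) = 1.0580
FG = 259/(259 − 4.7) = 1.0185
ABV = (1.0580 − 1.0185)·131.25

5.1876 % ABV


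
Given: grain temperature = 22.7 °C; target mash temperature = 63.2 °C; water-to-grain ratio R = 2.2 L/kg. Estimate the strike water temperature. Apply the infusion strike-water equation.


T_strike = (0.41/R)·(T_mash − T_grain) + T_mash
T_strike = (0.41/2.2)·(63.2 − 22.7) + 63.2

70.7477 °C


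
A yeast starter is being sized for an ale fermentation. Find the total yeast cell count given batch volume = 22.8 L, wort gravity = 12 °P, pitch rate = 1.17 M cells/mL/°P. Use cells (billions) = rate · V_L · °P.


cells = 1.17 · 22.8 · 12

320.1120 billion cells


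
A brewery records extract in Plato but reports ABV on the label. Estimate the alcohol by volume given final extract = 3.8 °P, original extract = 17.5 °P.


SG = 259/(259 − P);  ABV = (OG − FG)·131.25
OG = 259/(259 − 17.5) = 1.0725
FG = 259/(259 − 3.8) = 1.0149
ABV = (1.0725 − 1.0149)·131.25

7.5565 % ABV


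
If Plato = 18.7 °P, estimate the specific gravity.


SG = 259/(259 − P)
SG = 259/(259 − 18.7)

1.0778


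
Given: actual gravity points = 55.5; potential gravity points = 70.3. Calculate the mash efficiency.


efficiency = actual / potential × 100
efficiency = 55.5 / 70.3 × 100

78.9474 %


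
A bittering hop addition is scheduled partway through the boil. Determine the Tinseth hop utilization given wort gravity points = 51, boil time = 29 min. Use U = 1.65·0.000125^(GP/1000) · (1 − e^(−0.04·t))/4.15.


bigness = 1.65·0.000125^(51/1000) = 1.0433
boil_factor = (1 − e^(−0.04·29))/4.15 = 0.1654
U = 1.0433 · 0.1654

0.1726


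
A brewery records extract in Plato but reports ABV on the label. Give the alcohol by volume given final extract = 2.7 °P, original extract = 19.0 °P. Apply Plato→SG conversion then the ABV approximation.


SG = 259/(259 − P);  ABV = (OG − FG)·131.25
OG = 259/(259 − 19.0) = 1.0792
FG = 259/(259 − 2.7) = 1.0105
ABV = (1.0792 − 1.0105)·131.25

9.0080 % ABV


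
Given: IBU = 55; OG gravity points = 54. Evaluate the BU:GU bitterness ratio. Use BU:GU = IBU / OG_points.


BU:GU = 55 / 54

1.0185


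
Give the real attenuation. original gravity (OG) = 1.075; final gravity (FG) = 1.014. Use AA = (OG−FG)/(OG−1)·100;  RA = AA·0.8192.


AA = (1.075 − 1.014)/(1.075 − 1)·100 = 81.3333
RA = 81.3333·0.8192

66.6283 %


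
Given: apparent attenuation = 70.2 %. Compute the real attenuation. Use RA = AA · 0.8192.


RA = 70.2 · 0.8192

57.5078 %


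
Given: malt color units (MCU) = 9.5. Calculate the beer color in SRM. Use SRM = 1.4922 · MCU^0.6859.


SRM = 1.4922 · 9.5^0.6859

6.9895 SRM


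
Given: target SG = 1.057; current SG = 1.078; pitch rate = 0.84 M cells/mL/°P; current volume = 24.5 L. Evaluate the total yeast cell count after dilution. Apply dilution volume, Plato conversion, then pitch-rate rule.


V_w = V·((SG_c−1)/(SG_t−1)−1);  °P = 259 − 259/SG_t;  cells = rate·(V+V_w)·°P
V_w = 24.5·((1.078−1)/(1.057−1)−1) = 9.0263
V_final = 24.5 + 9.0263 = 33.5263
°P = 259 − 259/1.057 = 13.9669
cells = 0.84·33.5263·13.9669

393.3370 billion cells


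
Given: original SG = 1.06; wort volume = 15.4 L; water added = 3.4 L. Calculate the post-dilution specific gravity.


SG_new = 1 + (SG_old − 1)·V_old/(V_old + V_water)
pts = (1.06 − 1)·1000·15.4/(15.4 + 3.4) = 49.1489
SG_new = 1 + 49.1489/1000

1.0491


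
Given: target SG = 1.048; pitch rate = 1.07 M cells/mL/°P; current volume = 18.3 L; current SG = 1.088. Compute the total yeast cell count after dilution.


V_w = V·((SG_c−1)/(SG_t−1)−1);  °P = 259 − 259/SG_t;  cells = rate·(V+V_w)·°P
V_w = 18.3·((1.088−1)/(1.048−1)−1) = 15.2500
V_final = 18.3 + 15.2500 = 33.5500
°P = 259 − 259/1.048 = 11.8626
cells = 1.07·33.5500·11.8626

425.8494 billion cells


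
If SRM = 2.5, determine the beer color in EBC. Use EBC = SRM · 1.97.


EBC = 2.5 · 1.97

4.9250 EBC


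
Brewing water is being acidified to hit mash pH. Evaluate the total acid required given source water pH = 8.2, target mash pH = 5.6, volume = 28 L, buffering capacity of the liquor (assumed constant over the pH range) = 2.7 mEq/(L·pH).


acid = buffering capacity · (pH_source − pH_target) · V
acid = 2.7 · (8.2 − 5.6) · 28

196.5600 mEq


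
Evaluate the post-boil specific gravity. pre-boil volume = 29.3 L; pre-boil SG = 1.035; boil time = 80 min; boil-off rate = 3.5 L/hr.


V_post = V_pre − rate·(t/60);  SG_post = 1 + (SG_pre−1)·V_pre/V_post
V_post = 29.3 − 3.5·(80/60) = 24.6333
SG_post = 1 + (1.035 − 1)·29.3/24.6333

1.0416


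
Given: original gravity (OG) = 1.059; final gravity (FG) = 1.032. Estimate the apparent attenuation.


AA = (OG − FG)/(OG − 1) · 100
AA = (1.059 − 1.032)/(1.059 − 1) · 100

45.7627 %


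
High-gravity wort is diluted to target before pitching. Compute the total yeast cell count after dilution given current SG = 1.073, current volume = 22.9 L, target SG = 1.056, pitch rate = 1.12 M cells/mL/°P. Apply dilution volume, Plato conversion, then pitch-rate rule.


V_w = V·((SG_c−1)/(SG_t−1)−1);  °P = 259 − 259/SG_t;  cells = rate·(V+V_w)·°P
V_w = 22.9·((1.073−1)/(1.056−1)−1) = 6.9518
V_final = 22.9 + 6.9518 = 29.8518
°P = 259 − 259/1.056 = 13.7348
cells = 1.12·29.8518·13.7348

459.2109 billion cells


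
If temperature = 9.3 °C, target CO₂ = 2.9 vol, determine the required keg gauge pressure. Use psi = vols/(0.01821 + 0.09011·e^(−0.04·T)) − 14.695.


psi = 2.9/(0.01821 + 0.09011·e^(−0.04·9.3)) − 14.695

21.4071 psi


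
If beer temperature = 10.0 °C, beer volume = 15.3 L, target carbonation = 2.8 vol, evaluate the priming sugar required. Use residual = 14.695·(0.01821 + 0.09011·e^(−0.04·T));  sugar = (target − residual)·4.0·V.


residual = 14.695·(0.01821 + 0.09011·e^(−0.04·10.0)) = 1.1552
sugar = (2.8 − 1.1552)·4.0·15.3

100.6611 g


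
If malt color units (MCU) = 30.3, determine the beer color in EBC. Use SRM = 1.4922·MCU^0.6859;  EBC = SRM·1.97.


SRM = 1.4922·30.3^0.6859 = 15.4863
EBC = 15.4863·1.97

30.5081 EBC


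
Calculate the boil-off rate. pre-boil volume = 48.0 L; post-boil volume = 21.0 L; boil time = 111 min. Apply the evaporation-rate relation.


rate = (V_pre − V_post) / (t_min/60)
rate = (48.0 − 21.0) / (111/60)

14.5946 L/hr


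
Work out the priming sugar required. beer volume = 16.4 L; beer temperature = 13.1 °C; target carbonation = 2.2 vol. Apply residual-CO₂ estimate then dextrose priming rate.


residual = 14.695·(0.01821 + 0.09011·e^(−0.04·T));  sugar = (target − residual)·4.0·V
residual = 14.695·(0.01821 + 0.09011·e^(−0.04·13.1)) = 1.0517
sugar = (2.2 − 1.0517)·4.0·16.4

75.3286 g


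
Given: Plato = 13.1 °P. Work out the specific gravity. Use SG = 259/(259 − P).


SG = 259/(259 − 13.1)

1.0533


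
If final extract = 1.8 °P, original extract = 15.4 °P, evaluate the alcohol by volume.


SG = 259/(259 − P);  ABV = (OG − FG)·131.25
OG = 259/(259 − 15.4) = 1.0632
FG = 259/(259 − 1.8) = 1.0070
ABV = (1.0632 − 1.0070)·131.25

7.3789 % ABV


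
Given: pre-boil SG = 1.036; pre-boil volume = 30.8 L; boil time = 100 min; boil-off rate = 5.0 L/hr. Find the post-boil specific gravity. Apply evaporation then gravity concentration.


V_post = V_pre − rate·(t/60);  SG_post = 1 + (SG_pre−1)·V_pre/V_post
V_post = 30.8 − 5.0·(100/60) = 22.4667
SG_post = 1 + (1.036 − 1)·30.8/22.4667

1.0494


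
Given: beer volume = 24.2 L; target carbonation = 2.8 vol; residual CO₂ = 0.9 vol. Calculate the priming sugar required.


sugar = (target − residual)·4.0·V
sugar = (2.8 − 0.9)·4.0·24.2

183.9200 g


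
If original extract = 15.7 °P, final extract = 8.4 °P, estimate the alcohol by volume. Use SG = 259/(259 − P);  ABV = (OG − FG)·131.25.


OG = 259/(259 − 15.7) = 1.0645
FG = 259/(259 − 8.4) = 1.0335
ABV = (1.0645 − 1.0335)·131.25

4.0700 % ABV


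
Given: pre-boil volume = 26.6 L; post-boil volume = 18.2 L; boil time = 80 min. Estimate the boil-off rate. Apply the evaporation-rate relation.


rate = (V_pre − V_post) / (t_min/60)
rate = (26.6 − 18.2) / (80/60)

6.3000 L/hr


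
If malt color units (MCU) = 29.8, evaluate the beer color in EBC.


SRM = 1.4922·MCU^0.6859;  EBC = SRM·1.97
SRM = 1.4922·29.8^0.6859 = 15.3106
EBC = 15.3106·1.97

30.1619 EBC


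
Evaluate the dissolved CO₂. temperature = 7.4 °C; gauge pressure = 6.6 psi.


vols = (P + 14.695)·(0.01821 + 0.09011·e^(−0.04·T))
vols = (6.6 + 14.695)·(0.01821 + 0.09011·e^(−0.04·7.4))

1.8150 volumes


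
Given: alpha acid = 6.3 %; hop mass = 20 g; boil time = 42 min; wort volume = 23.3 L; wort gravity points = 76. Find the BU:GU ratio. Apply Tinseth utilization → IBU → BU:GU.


U = 1.65·0.000125^(GP/1000)·(1−e^(−0.04t))/4.15;  IBU = (α/100)·m·U·1000/V;  BU:GU = IBU/GP
U = 1.65·0.000125^(76/1000)·(1−e^(−0.04·42))/4.15 = 0.1634
IBU = (6.3/100)·20·0.1634·1000/23.3 = 8.8357
BU:GU = 8.8357/76

0.1163


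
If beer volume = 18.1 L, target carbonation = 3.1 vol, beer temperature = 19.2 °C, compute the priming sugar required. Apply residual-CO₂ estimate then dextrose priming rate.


residual = 14.695·(0.01821 + 0.09011·e^(−0.04·T));  sugar = (target − residual)·4.0·V
residual = 14.695·(0.01821 + 0.09011·e^(−0.04·19.2)) = 0.8819
sugar = (3.1 − 0.8819)·4.0·18.1

160.5883 g


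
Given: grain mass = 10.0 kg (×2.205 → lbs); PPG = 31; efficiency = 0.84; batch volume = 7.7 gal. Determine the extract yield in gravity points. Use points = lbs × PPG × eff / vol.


lbs = 10.0 × 2.205 = 22.0500
points = 22.0500 × 31 × 0.84 / 7.7

74.5691 points


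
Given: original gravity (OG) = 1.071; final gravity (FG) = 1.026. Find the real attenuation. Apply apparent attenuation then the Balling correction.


AA = (OG−FG)/(OG−1)·100;  RA = AA·0.8192
AA = (1.071 − 1.026)/(1.071 − 1)·100 = 63.3803
RA = 63.3803·0.8192

51.9211 %


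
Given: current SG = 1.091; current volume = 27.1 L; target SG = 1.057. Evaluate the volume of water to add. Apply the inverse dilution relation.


V_water = V·((SG_curr − 1)/(SG_target − 1) − 1)
V_water = 27.1·((1.091 − 1)/(1.057 − 1) − 1)

16.1649 L


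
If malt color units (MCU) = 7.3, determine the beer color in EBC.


SRM = 1.4922·MCU^0.6859;  EBC = SRM·1.97
SRM = 1.4922·7.3^0.6859 = 5.8342
EBC = 5.8342·1.97

11.4933 EBC


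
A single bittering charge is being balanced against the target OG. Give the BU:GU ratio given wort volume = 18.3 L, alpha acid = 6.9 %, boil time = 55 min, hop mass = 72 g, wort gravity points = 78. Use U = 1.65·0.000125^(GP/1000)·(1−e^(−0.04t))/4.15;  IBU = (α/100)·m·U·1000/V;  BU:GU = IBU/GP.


U = 1.65·0.000125^(78/1000)·(1−e^(−0.04·55))/4.15 = 0.1754
IBU = (6.9/100)·72·0.1754·1000/18.3 = 47.6127
BU:GU = 47.6127/78

0.6104


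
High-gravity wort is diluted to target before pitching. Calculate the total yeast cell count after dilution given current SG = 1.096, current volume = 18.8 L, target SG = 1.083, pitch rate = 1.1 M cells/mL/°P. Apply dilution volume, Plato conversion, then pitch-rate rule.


V_w = V·((SG_c−1)/(SG_t−1)−1);  °P = 259 − 259/SG_t;  cells = rate·(V+V_w)·°P
V_w = 18.8·((1.096−1)/(1.083−1)−1) = 2.9446
V_final = 18.8 + 2.9446 = 21.7446
°P = 259 − 259/1.083 = 19.8495
cells = 1.1·21.7446·19.8495

474.7807 billion cells


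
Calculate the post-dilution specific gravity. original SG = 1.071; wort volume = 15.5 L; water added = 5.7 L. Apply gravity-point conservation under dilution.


SG_new = 1 + (SG_old − 1)·V_old/(V_old + V_water)
pts = (1.071 − 1)·1000·15.5/(15.5 + 5.7) = 51.9104
SG_new = 1 + 51.9104/1000

1.0519


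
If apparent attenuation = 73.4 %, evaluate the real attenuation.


RA = AA · 0.8192
RA = 73.4 · 0.8192

60.1293 %


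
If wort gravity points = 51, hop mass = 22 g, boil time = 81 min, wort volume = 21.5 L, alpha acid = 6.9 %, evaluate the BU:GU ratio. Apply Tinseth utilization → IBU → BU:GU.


U = 1.65·0.000125^(GP/1000)·(1−e^(−0.04t))/4.15;  IBU = (α/100)·m·U·1000/V;  BU:GU = IBU/GP
U = 1.65·0.000125^(51/1000)·(1−e^(−0.04·81))/4.15 = 0.2416
IBU = (6.9/100)·22·0.2416·1000/21.5 = 17.0554
BU:GU = 17.0554/51

0.3344


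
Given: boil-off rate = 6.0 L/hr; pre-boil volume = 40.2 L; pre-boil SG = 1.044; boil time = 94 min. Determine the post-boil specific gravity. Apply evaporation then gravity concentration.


V_post = V_pre − rate·(t/60);  SG_post = 1 + (SG_pre−1)·V_pre/V_post
V_post = 40.2 − 6.0·(94/60) = 30.8000
SG_post = 1 + (1.044 − 1)·40.2/30.8000

1.0574


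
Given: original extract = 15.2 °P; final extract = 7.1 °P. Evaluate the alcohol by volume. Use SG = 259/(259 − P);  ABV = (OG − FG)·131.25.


OG = 259/(259 − 15.2) = 1.0623
FG = 259/(259 − 7.1) = 1.0282
ABV = (1.0623 − 1.0282)·131.25

4.4836 % ABV


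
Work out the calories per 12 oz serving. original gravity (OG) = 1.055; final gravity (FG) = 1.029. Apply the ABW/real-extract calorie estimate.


ABW = (OG−FG)·131.25·0.79/FG;  °P = 259 − 259/SG (for OG→OE and FG→AE);  RE = 0.1808·OE + 0.8192·AE;  Cal = (6.9·ABW + 4·(RE−0.1))·FG·3.55
ABW = (1.055 − 1.029)·131.25·0.79/1.029 = 2.6199
OE = 259 − 259/1.055 = 13.5024 °P
AE = 259 − 259/1.029 = 7.2993 °P
RE = 0.1808·13.5024 + 0.8192·7.2993 = 8.4208 °P
Cal = (6.9·2.6199 + 4·(8.4208−0.1))·1.029·3.55

187.6178 kcal


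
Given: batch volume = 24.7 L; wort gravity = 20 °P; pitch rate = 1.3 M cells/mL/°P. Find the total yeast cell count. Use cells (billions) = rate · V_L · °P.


cells = 1.3 · 24.7 · 20

642.2000 billion cells


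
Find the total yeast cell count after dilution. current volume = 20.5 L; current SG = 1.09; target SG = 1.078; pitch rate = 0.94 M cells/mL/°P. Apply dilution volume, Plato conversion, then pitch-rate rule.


V_w = V·((SG_c−1)/(SG_t−1)−1);  °P = 259 − 259/SG_t;  cells = rate·(V+V_w)·°P
V_w = 20.5·((1.09−1)/(1.078−1)−1) = 3.1538
V_final = 20.5 + 3.1538 = 23.6538
°P = 259 − 259/1.078 = 18.7403
cells = 0.94·23.6538·18.7403

416.6825 billion cells


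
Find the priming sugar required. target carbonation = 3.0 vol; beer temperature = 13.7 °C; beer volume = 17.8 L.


residual = 14.695·(0.01821 + 0.09011·e^(−0.04·T));  sugar = (target − residual)·4.0·V
residual = 14.695·(0.01821 + 0.09011·e^(−0.04·13.7)) = 1.0331
sugar = (3.0 − 1.0331)·4.0·17.8

140.0431 g


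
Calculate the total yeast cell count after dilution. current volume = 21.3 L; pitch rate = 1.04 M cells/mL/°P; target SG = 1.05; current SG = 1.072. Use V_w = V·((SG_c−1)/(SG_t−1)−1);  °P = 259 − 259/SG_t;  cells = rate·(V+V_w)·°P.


V_w = 21.3·((1.072−1)/(1.05−1)−1) = 9.3720
V_final = 21.3 + 9.3720 = 30.6720
°P = 259 − 259/1.05 = 12.3333
cells = 1.04·30.6720·12.3333

393.4195 billion cells


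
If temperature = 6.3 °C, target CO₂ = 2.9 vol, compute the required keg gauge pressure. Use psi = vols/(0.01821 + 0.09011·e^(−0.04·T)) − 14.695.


psi = 2.9/(0.01821 + 0.09011·e^(−0.04·6.3)) − 14.695

18.1671 psi


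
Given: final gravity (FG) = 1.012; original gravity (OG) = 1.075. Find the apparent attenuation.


AA = (OG − FG)/(OG − 1) · 100
AA = (1.075 − 1.012)/(1.075 − 1) · 100

84.0000 %


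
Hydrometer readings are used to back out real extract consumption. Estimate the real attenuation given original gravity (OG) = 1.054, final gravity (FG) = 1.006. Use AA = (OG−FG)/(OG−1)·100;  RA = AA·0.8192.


AA = (1.054 − 1.006)/(1.054 − 1)·100 = 88.8889
RA = 88.8889·0.8192

72.8178 %


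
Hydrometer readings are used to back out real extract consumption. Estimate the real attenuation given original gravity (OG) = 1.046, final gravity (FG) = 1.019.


AA = (OG−FG)/(OG−1)·100;  RA = AA·0.8192
AA = (1.046 − 1.019)/(1.046 − 1)·100 = 58.6957
RA = 58.6957·0.8192

48.0835 %


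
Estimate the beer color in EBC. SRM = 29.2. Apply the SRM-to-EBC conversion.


EBC = SRM · 1.97
EBC = 29.2 · 1.97

57.5240 EBC


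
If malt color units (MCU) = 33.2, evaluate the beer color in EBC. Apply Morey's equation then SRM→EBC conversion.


SRM = 1.4922·MCU^0.6859;  EBC = SRM·1.97
SRM = 1.4922·33.2^0.6859 = 16.4883
EBC = 16.4883·1.97

32.4819 EBC


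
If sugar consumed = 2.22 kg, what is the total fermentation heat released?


Q = m_sugar · 590 kJ/kg
Q = 2.22 · 590

1309.8000 kJ


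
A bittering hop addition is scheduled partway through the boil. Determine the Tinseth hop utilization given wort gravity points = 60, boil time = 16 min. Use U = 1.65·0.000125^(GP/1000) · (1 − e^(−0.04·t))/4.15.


bigness = 1.65·0.000125^(60/1000) = 0.9623
boil_factor = (1 − e^(−0.04·16))/4.15 = 0.1139
U = 0.9623 · 0.1139

0.1096


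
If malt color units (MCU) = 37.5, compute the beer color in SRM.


SRM = 1.4922 · MCU^0.6859
SRM = 1.4922 · 37.5^0.6859

17.9248 SRM


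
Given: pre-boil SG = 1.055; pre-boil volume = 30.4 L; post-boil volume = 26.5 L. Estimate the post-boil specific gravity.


SG_post = 1 + (SG_pre − 1)·V_pre/V_post
pts_pre = (1.055 − 1)·1000 = 55.0000
pts_post = 55.0000·30.4/26.5 = 63.0943
SG_post = 1 + 63.0943/1000

1.0631


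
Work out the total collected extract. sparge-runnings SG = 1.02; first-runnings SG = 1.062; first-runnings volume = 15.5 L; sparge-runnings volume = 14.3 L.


total = Σ (SG_i − 1)·1000·V_i
first = (1.062 − 1)·1000·15.5 = 961.0000
sparge = (1.02 − 1)·1000·14.3 = 286.0000
total = 961.0000 + 286.0000

1247.0000 gravity·L


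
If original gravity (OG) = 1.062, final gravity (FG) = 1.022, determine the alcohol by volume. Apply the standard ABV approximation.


ABV = (OG − FG) · 131.25
ABV = (1.062 − 1.022) · 131.25

5.2500 % ABV


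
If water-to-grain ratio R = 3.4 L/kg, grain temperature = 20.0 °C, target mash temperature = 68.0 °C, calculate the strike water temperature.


T_strike = (0.41/R)·(T_mash − T_grain) + T_mash
T_strike = (0.41/3.4)·(68.0 − 20.0) + 68.0

73.7882 °C


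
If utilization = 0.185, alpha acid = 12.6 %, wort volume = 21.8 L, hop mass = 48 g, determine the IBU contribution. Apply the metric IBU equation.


IBU = (α/100)·mass·U·1000 / V
IBU = (12.6/100)·48·0.185·1000 / 21.8

51.3248 IBU


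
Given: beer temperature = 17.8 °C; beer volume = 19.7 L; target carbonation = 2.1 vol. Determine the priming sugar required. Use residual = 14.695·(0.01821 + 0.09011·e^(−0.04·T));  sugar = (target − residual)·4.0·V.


residual = 14.695·(0.01821 + 0.09011·e^(−0.04·17.8)) = 0.9173
sugar = (2.1 − 0.9173)·4.0·19.7

93.1957 g


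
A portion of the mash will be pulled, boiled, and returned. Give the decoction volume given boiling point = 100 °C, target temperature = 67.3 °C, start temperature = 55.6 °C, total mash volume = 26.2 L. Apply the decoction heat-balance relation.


V_dec = V_total·(T_target − T_start)/(T_boil − T_start)
V_dec = 26.2·(67.3 − 55.6)/(100 − 55.6)

6.9041 L


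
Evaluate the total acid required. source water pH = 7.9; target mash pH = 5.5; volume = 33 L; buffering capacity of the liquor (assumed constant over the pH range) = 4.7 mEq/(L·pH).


acid = buffering capacity · (pH_source − pH_target) · V
acid = 4.7 · (7.9 − 5.5) · 33

372.2400 mEq


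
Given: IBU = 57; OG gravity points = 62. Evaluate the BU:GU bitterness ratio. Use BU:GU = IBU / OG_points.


BU:GU = 57 / 62

0.9194


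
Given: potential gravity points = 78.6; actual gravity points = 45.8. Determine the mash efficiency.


efficiency = actual / potential × 100
efficiency = 45.8 / 78.6 × 100

58.2697 %


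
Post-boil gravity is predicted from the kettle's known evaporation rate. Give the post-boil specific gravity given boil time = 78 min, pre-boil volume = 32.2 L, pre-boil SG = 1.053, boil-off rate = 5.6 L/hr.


V_post = V_pre − rate·(t/60);  SG_post = 1 + (SG_pre−1)·V_pre/V_post
V_post = 32.2 − 5.6·(78/60) = 24.9200
SG_post = 1 + (1.053 − 1)·32.2/24.9200

1.0685


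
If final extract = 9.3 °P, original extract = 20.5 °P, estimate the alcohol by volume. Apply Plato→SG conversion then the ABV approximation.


SG = 259/(259 − P);  ABV = (OG − FG)·131.25
OG = 259/(259 − 20.5) = 1.0860
FG = 259/(259 − 9.3) = 1.0372
ABV = (1.0860 − 1.0372)·131.25

6.3931 % ABV


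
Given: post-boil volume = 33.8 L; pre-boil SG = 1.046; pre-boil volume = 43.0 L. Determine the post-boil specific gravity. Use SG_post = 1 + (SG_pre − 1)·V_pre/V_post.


pts_pre = (1.046 − 1)·1000 = 46.0000
pts_post = 46.0000·43.0/33.8 = 58.5207
SG_post = 1 + 58.5207/1000

1.0585


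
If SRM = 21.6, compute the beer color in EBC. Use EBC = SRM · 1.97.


EBC = 21.6 · 1.97

42.5520 EBC


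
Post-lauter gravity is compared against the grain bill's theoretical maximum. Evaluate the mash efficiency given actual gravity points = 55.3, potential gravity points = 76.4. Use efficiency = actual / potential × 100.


efficiency = 55.3 / 76.4 × 100

72.3822 %


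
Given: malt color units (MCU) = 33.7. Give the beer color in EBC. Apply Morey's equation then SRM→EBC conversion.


SRM = 1.4922·MCU^0.6859;  EBC = SRM·1.97
SRM = 1.4922·33.7^0.6859 = 16.6582
EBC = 16.6582·1.97

32.8167 EBC


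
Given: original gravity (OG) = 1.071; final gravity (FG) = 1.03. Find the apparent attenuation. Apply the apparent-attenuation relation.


AA = (OG − FG)/(OG − 1) · 100
AA = (1.071 − 1.03)/(1.071 − 1) · 100

57.7465 %


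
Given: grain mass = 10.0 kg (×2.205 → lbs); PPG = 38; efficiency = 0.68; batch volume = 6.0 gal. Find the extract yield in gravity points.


points = lbs × PPG × eff / vol
lbs = 10.0 × 2.205 = 22.0500
points = 22.0500 × 38 × 0.68 / 6.0

94.9620 points


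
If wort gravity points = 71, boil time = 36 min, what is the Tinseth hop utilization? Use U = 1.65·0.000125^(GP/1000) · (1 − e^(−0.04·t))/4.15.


bigness = 1.65·0.000125^(71/1000) = 0.8717
boil_factor = (1 − e^(−0.04·36))/4.15 = 0.1839
U = 0.8717 · 0.1839

0.1603


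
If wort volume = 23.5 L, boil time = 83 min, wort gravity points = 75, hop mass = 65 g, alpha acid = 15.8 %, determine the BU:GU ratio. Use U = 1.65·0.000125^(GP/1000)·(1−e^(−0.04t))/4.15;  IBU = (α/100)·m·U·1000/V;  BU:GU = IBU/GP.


U = 1.65·0.000125^(75/1000)·(1−e^(−0.04·83))/4.15 = 0.1953
IBU = (15.8/100)·65·0.1953·1000/23.5 = 85.3522
BU:GU = 85.3522/75

1.1380


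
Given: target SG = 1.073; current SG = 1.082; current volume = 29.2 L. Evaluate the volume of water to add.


V_water = V·((SG_curr − 1)/(SG_target − 1) − 1)
V_water = 29.2·((1.082 − 1)/(1.073 − 1) − 1)

3.6000 L


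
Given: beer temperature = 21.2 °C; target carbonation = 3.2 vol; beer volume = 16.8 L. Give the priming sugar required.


residual = 14.695·(0.01821 + 0.09011·e^(−0.04·T));  sugar = (target − residual)·4.0·V
residual = 14.695·(0.01821 + 0.09011·e^(−0.04·21.2)) = 0.8347
sugar = (3.2 − 0.8347)·4.0·16.8

158.9483 g


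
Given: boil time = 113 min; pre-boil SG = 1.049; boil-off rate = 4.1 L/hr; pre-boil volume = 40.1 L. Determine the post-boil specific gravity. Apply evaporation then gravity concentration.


V_post = V_pre − rate·(t/60);  SG_post = 1 + (SG_pre−1)·V_pre/V_post
V_post = 40.1 − 4.1·(113/60) = 32.3783
SG_post = 1 + (1.049 − 1)·40.1/32.3783

1.0607


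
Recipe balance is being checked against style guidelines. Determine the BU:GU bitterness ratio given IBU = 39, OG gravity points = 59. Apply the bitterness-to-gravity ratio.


BU:GU = IBU / OG_points
BU:GU = 39 / 59

0.6610


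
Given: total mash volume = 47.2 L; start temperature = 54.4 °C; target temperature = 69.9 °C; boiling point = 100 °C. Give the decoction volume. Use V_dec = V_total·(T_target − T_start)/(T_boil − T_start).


V_dec = 47.2·(69.9 − 54.4)/(100 − 54.4)

16.0439 L


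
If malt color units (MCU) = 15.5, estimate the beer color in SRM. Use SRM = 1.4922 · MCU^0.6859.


SRM = 1.4922 · 15.5^0.6859

9.7786 SRM


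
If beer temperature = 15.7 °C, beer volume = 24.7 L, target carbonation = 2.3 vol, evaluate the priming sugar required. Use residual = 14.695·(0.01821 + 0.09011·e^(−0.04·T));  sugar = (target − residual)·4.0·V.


residual = 14.695·(0.01821 + 0.09011·e^(−0.04·15.7)) = 0.9742
sugar = (2.3 − 0.9742)·4.0·24.7

130.9843 g


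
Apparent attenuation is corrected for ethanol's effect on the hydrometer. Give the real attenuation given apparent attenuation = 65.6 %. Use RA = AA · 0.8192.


RA = 65.6 · 0.8192

53.7395 %


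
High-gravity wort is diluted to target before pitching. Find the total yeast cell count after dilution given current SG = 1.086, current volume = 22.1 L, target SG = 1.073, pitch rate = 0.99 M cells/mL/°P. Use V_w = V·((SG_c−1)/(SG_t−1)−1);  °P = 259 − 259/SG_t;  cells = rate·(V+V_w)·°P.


V_w = 22.1·((1.086−1)/(1.073−1)−1) = 3.9356
V_final = 22.1 + 3.9356 = 26.0356
°P = 259 − 259/1.073 = 17.6207
cells = 0.99·26.0356·17.6207

454.1779 billion cells
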